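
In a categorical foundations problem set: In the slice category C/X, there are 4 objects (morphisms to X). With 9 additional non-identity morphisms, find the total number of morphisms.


In the slice category C/X, objects are morphisms to X.
Identity morphisms: 4 (one per object of C/X).
Non-identity morphisms: 9.
Total = 4 + 9 = 13

13


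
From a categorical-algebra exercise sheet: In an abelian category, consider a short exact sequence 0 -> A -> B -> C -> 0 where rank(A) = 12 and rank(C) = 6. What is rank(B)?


For a short exact sequence 0 -> A -> B -> C -> 0,
rank is additive: rank(B) = rank(A) + rank(C).
rank(B) = 12 + 6 = 18

18


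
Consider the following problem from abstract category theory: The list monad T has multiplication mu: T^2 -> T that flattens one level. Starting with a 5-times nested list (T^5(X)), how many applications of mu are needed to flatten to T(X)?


Each application of mu: T^2 -> T removes one layer of nesting.
Starting at depth 5 (i.e., T^5(X)), we need to reach T(X).
Number of mu applications = 5 - 1 = 4

4


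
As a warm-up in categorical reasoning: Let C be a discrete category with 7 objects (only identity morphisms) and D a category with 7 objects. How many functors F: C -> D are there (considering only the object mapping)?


A functor from a discrete category C to D is determined by
where each object maps. Each of the 7 objects of C can map
to any of the 7 objects of D independently.
Number of functors = 7^7 = 823543

823543


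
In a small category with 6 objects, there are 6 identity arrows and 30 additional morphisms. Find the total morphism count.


Each object has an identity morphism, giving 6 identities.
Adding the 30 non-identity morphisms:
Total = 6 + 30 = 36

36


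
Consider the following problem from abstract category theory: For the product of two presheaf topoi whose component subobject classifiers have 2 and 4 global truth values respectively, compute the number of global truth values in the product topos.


In a product of presheaf topoi E_1 x E_2, the subobject classifier
is Omega = Omega_1 x Omega_2 (componentwise), so
|Omega(top)| = |Omega_1(top_1)| * |Omega_2(top_2)|.
= 2 * 4 = 8.

8


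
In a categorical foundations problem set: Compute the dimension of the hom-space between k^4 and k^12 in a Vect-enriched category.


In Vect-enriched categories, Hom(k^n, k^m) is the space of m x n matrices.
dim(Hom(k^4, k^12)) = 12 * 4 = 48

48


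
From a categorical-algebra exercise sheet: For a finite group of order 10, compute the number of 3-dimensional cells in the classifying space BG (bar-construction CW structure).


In the bar-construction CW model of BG, the n-cells are indexed by
n-tuples [g_1|...|g_n] of non-identity elements of G (degenerate
simplices with some g_i = e do not contribute cells), so there are
(|G| - 1)^n n-cells.
For dim = 3 with |G| = 10:
cells = (10 - 1)^3 = 9^3 = 729

729


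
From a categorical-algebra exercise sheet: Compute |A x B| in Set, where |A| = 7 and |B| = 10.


In Set, the product A x B is the Cartesian product.
By the universal property, |A x B| = |A| * |B|.
|A x B| = 7 * 10 = 70

70


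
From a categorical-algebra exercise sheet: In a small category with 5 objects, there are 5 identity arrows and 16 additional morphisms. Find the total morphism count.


Each object has an identity morphism, giving 5 identities.
Adding the 16 non-identity morphisms:
Total = 5 + 16 = 21

21


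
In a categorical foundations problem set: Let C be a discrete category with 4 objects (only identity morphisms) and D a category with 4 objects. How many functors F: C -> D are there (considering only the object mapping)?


A functor from a discrete category C to D is determined by
where each object maps. Each of the 4 objects of C can map
to any of the 4 objects of D independently.
Number of functors = 4^4 = 256

256


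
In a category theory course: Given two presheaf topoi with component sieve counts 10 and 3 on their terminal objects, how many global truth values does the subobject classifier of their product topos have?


In a product of presheaf topoi E_1 x E_2, the subobject classifier
is Omega = Omega_1 x Omega_2 (componentwise), so
|Omega(top)| = |Omega_1(top_1)| * |Omega_2(top_2)|.
= 10 * 3 = 30.

30


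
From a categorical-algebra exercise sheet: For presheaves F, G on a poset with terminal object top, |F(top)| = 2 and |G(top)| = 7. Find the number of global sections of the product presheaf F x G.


Global sections of a presheaf on a poset with terminal top satisfy
Gamma(H) ~ H(top). Presheaves admit pointwise products, so
(F x G)(top) = F(top) x G(top) (Cartesian product).
|Gamma(F x G)| = |F(top)| * |G(top)| = 2 * 7 = 14.

14


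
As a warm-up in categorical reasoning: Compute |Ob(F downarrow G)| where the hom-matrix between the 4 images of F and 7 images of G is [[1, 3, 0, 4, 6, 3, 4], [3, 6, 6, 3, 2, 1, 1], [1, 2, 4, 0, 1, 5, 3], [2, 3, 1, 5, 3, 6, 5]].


Objects of (F downarrow G) are triples (a, b, h: F(a)->G(b)).
The count equals the sum of all entries in the hom-matrix.
sum(row 0) = 21
sum(row 1) = 22
sum(row 2) = 16
sum(row 3) = 25
Grand total = 84

84


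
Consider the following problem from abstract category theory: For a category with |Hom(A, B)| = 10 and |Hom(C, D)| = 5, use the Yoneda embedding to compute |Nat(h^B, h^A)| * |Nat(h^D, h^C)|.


By the Yoneda lemma, Nat(h^B, h^A) is isomorphic to Hom(A, B),
so |Nat(h^B, h^A)| = |Hom(A, B)| and |Nat(h^D, h^C)| = |Hom(C, D)|.
|Hom(A, B)| = 10, |Hom(C, D)| = 5.
|Nat(h^B, h^A) x Nat(h^D, h^C)| = 10 * 5 = 50

50


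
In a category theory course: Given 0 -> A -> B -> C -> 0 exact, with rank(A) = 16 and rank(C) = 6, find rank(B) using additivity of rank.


For a short exact sequence 0 -> A -> B -> C -> 0,
rank is additive: rank(B) = rank(A) + rank(C).
rank(B) = 16 + 6 = 22

22


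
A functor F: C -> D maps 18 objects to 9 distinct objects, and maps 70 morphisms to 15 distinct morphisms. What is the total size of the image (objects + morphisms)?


The image of F consists of distinct objects and distinct morphisms.
|Im(F)| on objects = 9
|Im(F)| on morphisms = 15
Total image cardinality = 9 + 15 = 24

24


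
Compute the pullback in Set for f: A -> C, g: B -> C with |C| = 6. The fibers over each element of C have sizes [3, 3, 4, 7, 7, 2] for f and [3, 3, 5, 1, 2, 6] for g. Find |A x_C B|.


The pullback A x_C B consists of pairs (a, b) with f(a) = g(b).
For each element c in C, the fiber product has |f^-1(c)| * |g^-1(c)| elements.
Summing over C: 3 * 3 + 3 * 3 + 4 * 5 + 7 * 1 + 7 * 2 + 2 * 6
= 9 + 9 + 20 + 7 + 14 + 12 = 71

71


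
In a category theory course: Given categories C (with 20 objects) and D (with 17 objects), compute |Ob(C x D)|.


The product category C x D has objects that are pairs (c, d).
Number of pairs = |Ob(C)| * |Ob(D)| = 20 * 17 = 340

340


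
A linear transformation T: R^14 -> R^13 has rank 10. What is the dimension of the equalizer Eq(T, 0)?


The equalizer of f and the zero map is ker(f).
By the rank-nullity theorem: dim(ker(f)) = dim(domain) - rank(f).
dim(ker(f)) = 14 - 10 = 4

4


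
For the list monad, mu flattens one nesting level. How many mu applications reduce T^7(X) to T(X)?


Each application of mu: T^2 -> T removes one layer of nesting.
Starting at depth 7 (i.e., T^7(X)), we need to reach T(X).
Number of mu applications = 7 - 1 = 6

6


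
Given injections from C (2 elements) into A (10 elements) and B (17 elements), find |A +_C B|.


The pushout A +_C B identifies the images of C in A and B.
|A +_C B| = |A| + |B| - |C| (for injections).
= 10 + 17 - 2 = 25

25


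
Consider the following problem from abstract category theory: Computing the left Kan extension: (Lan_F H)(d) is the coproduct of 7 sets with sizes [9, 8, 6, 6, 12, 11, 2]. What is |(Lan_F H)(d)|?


Pointwise, the left Kan extension (Lan_F H)(d) is the colimit, indexed
by the comma category (F downarrow d), of H composed with the
projection (F downarrow d) -> C. Here that colimit is given
as a coproduct (disjoint union) of sets, so its cardinality is the
sum of the sizes of the summands.
Coproduct of sets with sizes: 9 + 8 + 6 + 6 + 12 + 11 + 2
= 54

54


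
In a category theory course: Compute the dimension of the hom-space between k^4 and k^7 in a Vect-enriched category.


In Vect-enriched categories, Hom(k^n, k^m) is the space of m x n matrices.
dim(Hom(k^4, k^7)) = 7 * 4 = 28

28


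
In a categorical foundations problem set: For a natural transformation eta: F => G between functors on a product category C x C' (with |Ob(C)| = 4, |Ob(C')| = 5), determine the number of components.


A natural transformation eta: F => G assigns one component morphism per
object of the domain category.
The domain is the product category C x C', so
|Ob(C x C')| = |Ob(C)| * |Ob(C')| = 4 * 5 = 20.
Therefore eta has 20 component morphisms.

20


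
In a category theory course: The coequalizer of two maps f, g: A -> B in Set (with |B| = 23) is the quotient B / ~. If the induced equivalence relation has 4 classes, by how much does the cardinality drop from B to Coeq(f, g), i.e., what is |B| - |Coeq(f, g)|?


The coequalizer Coeq(f, g) = B / ~ has one element per equivalence class.
|B| = 23, |Coeq(f, g)| = 4.
|B| - |Coeq(f, g)| = 23 - 4 = 19.

19


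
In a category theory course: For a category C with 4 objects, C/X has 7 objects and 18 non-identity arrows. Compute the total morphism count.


In the slice category C/X, objects are morphisms to X.
Identity morphisms: 7 (one per object of C/X).
Non-identity morphisms: 18.
Total = 7 + 18 = 25

25


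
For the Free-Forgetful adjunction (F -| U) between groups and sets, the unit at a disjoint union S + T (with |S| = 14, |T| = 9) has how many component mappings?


The unit eta_X: X -> U(F(X)) of the Free-Forgetful adjunction
maps each element of X to a generator of F(X). For X = S + T (disjoint
union in Set), |S + T| = |S| + |T|.
Total mappings = 14 + 9 = 23.

23


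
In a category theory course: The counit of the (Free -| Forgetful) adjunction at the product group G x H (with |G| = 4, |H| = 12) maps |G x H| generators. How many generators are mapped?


The counit epsilon_K: F(U(K)) -> K of the Free-Forgetful adjunction
maps |K| generators of F(U(K)) into K. For K = G x H (the product group),
|G x H| = |G| * |H|.
Total generators mapped = 4 * 12 = 48.

48


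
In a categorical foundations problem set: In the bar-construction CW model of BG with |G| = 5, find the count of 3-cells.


In the bar-construction CW model of BG, the n-cells are indexed by
n-tuples [g_1|...|g_n] of non-identity elements of G (degenerate
simplices with some g_i = e do not contribute cells), so there are
(|G| - 1)^n n-cells.
For dim = 3 with |G| = 5:
cells = (5 - 1)^3 = 4^3 = 64

64


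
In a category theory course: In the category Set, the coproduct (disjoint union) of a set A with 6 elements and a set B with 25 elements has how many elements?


In Set, the coproduct A + B is the disjoint union.
|A + B| = |A| + |B| = 6 + 25 = 31

31


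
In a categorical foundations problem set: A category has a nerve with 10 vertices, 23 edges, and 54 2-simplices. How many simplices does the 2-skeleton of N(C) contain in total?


The 2-skeleton of the nerve N(C) consists of simplices in dimensions 0, 1, 2:
  |N(C)_0| = 10 (objects)
  |N(C)_1| = 23 (morphisms)
  |N(C)_2| = 54 (composable pairs)
Total = 10 + 23 + 54 = 87

87


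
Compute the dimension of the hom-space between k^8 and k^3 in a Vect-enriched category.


In Vect-enriched categories, Hom(k^n, k^m) is the space of m x n matrices.
dim(Hom(k^8, k^3)) = 3 * 8 = 24

24


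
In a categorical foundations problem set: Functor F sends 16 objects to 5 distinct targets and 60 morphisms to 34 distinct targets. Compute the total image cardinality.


The image of F consists of distinct objects and distinct morphisms.
|Im(F)| on objects = 5
|Im(F)| on morphisms = 34
Total image cardinality = 5 + 34 = 39

39


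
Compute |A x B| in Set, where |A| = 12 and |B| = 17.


In Set, the product A x B is the Cartesian product.
By the universal property, |A x B| = |A| * |B|.
|A x B| = 12 * 17 = 204

204


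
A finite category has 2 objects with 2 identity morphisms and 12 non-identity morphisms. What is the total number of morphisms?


Each object has an identity morphism, giving 2 identities.
Adding the 12 non-identity morphisms:
Total = 2 + 12 = 14

14


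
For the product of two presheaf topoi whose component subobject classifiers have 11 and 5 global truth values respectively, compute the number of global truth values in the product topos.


In a product of presheaf topoi E_1 x E_2, the subobject classifier
is Omega = Omega_1 x Omega_2 (componentwise), so
|Omega(top)| = |Omega_1(top_1)| * |Omega_2(top_2)|.
= 11 * 5 = 55.

55


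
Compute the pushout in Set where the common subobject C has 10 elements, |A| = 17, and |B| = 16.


The pushout A +_C B identifies the images of C in A and B.
|A +_C B| = |A| + |B| - |C| (for injections).
= 17 + 16 - 10 = 23

23


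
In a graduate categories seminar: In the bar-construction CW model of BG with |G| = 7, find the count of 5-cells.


In the bar-construction CW model of BG, the n-cells are indexed by
n-tuples [g_1|...|g_n] of non-identity elements of G (degenerate
simplices with some g_i = e do not contribute cells), so there are
(|G| - 1)^n n-cells.
For dim = 5 with |G| = 7:
cells = (7 - 1)^5 = 6^5 = 7776

7776


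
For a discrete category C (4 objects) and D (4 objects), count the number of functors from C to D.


A functor from a discrete category C to D is determined by
where each object maps. Each of the 4 objects of C can map
to any of the 4 objects of D independently.
Number of functors = 4^4 = 256

256


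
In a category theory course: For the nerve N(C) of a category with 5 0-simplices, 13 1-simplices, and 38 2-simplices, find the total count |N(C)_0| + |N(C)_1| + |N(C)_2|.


The 2-skeleton of the nerve N(C) consists of simplices in dimensions 0, 1, 2:
  |N(C)_0| = 5 (objects)
  |N(C)_1| = 13 (morphisms)
  |N(C)_2| = 38 (composable pairs)
Total = 5 + 13 + 38 = 56

56


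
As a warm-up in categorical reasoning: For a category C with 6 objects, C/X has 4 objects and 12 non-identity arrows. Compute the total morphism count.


In the slice category C/X, objects are morphisms to X.
Identity morphisms: 4 (one per object of C/X).
Non-identity morphisms: 12.
Total = 4 + 12 = 16

16


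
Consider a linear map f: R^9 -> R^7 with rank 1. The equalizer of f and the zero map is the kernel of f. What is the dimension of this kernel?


The equalizer of f and the zero map is ker(f).
By the rank-nullity theorem: dim(ker(f)) = dim(domain) - rank(f).
dim(ker(f)) = 9 - 1 = 8

8


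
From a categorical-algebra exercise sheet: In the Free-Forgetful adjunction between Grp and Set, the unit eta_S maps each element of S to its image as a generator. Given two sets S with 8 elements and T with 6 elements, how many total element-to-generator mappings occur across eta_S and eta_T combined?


The unit eta_X: X -> U(F(X)) of the Free-Forgetful adjunction
maps each element of X to a generator of F(X). For X = S + T (disjoint
union in Set), |S + T| = |S| + |T|.
Total mappings = 8 + 6 = 14.

14


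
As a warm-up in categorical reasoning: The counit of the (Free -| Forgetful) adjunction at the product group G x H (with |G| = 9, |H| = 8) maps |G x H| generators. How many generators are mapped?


The counit epsilon_K: F(U(K)) -> K of the Free-Forgetful adjunction
maps |K| generators of F(U(K)) into K. For K = G x H (the product group),
|G x H| = |G| * |H|.
Total generators mapped = 9 * 8 = 72.

72


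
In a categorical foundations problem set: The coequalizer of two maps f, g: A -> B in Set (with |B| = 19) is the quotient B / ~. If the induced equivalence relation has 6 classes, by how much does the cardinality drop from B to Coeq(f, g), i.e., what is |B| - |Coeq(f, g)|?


The coequalizer Coeq(f, g) = B / ~ has one element per equivalence class.
|B| = 19, |Coeq(f, g)| = 6.
|B| - |Coeq(f, g)| = 19 - 6 = 13.

13


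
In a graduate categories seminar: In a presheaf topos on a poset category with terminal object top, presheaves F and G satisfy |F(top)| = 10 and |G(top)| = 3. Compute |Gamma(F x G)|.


Global sections of a presheaf on a poset with terminal top satisfy
Gamma(H) ~ H(top). Presheaves admit pointwise products, so
(F x G)(top) = F(top) x G(top) (Cartesian product).
|Gamma(F x G)| = |F(top)| * |G(top)| = 10 * 3 = 30.

30


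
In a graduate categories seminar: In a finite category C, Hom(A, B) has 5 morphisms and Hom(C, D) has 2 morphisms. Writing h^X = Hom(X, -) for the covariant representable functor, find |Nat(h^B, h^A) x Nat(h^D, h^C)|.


By the Yoneda lemma, Nat(h^B, h^A) is isomorphic to Hom(A, B),
so |Nat(h^B, h^A)| = |Hom(A, B)| and |Nat(h^D, h^C)| = |Hom(C, D)|.
|Hom(A, B)| = 5, |Hom(C, D)| = 2.
|Nat(h^B, h^A) x Nat(h^D, h^C)| = 5 * 2 = 10

10


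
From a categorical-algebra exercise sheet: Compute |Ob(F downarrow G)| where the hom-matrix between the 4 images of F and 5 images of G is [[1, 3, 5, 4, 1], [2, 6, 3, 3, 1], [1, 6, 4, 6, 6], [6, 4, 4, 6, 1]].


Objects of (F downarrow G) are triples (a, b, h: F(a)->G(b)).
The count equals the sum of all entries in the hom-matrix.
sum(row 0) = 14
sum(row 1) = 15
sum(row 2) = 23
sum(row 3) = 21
Grand total = 73

73


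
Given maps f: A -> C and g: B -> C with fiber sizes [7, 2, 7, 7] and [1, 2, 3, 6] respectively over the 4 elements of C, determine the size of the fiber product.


The pullback A x_C B consists of pairs (a, b) with f(a) = g(b).
For each element c in C, the fiber product has |f^-1(c)| * |g^-1(c)| elements.
Summing over C: 7 * 1 + 2 * 2 + 7 * 3 + 7 * 6
= 7 + 4 + 21 + 42 = 74

74


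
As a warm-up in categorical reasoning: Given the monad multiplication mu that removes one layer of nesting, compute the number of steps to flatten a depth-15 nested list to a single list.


Each application of mu: T^2 -> T removes one layer of nesting.
Starting at depth 15 (i.e., T^15(X)), we need to reach T(X).
Number of mu applications = 15 - 1 = 14

14


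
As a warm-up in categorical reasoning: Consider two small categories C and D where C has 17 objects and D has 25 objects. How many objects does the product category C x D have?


The product category C x D has objects that are pairs (c, d).
Number of pairs = |Ob(C)| * |Ob(D)| = 17 * 25 = 425

425


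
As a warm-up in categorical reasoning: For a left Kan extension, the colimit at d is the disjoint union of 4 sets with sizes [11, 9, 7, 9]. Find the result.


Pointwise, the left Kan extension (Lan_F H)(d) is the colimit, indexed
by the comma category (F downarrow d), of H composed with the
projection (F downarrow d) -> C. Here that colimit is given
as a coproduct (disjoint union) of sets, so its cardinality is the
sum of the sizes of the summands.
Coproduct of sets with sizes: 11 + 9 + 7 + 9
= 36

36


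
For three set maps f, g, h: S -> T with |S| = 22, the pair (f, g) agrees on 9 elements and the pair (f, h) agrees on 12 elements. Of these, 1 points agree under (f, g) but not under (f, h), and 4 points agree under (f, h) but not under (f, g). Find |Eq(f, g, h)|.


Eq(f, g, h) is the triple-agreement set: points in S where all three
maps take the same value. Using inclusion-exclusion on the pairwise data:
Pair (f, g) agrees on 9 points; pair (f, h) on 12 points.
Points agreeing under (f, g) but not (f, h) = 1; under (f, h) but not (f, g) = 4.
Triple-agreement = agreement-in-(f, g) minus points that agree under (f, g) but not (f, h):
|Eq(f, g, h)| = 9 - 1 = 8
(cross-check via (f, h): 12 - 4 = 8.)

8


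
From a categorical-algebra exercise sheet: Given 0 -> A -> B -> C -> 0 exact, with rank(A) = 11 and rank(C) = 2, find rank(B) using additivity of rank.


For a short exact sequence 0 -> A -> B -> C -> 0,
rank is additive: rank(B) = rank(A) + rank(C).
rank(B) = 11 + 2 = 13

13


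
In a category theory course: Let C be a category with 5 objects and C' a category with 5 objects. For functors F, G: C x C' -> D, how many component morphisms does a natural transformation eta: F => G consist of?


A natural transformation eta: F => G assigns one component morphism per
object of the domain category.
The domain is the product category C x C', so
|Ob(C x C')| = |Ob(C)| * |Ob(C')| = 5 * 5 = 25.
Therefore eta has 25 component morphisms.

25


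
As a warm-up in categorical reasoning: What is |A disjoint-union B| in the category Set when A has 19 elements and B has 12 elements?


In Set, the coproduct A + B is the disjoint union.
|A + B| = |A| + |B| = 19 + 12 = 31

31


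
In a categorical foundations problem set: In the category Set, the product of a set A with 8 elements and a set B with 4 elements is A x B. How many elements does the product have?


In Set, the product A x B is the Cartesian product.
By the universal property, |A x B| = |A| * |B|.
|A x B| = 8 * 4 = 32

32


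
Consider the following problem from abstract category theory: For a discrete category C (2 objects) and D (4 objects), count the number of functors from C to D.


A functor from a discrete category C to D is determined by
where each object maps. Each of the 2 objects of C can map
to any of the 4 objects of D independently.
Number of functors = 4^2 = 16

16


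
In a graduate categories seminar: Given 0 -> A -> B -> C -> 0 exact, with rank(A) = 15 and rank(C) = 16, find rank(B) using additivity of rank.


For a short exact sequence 0 -> A -> B -> C -> 0,
rank is additive: rank(B) = rank(A) + rank(C).
rank(B) = 15 + 16 = 31

31


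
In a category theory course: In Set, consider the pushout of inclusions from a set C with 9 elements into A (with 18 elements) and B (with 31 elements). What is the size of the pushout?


The pushout A +_C B identifies the images of C in A and B.
|A +_C B| = |A| + |B| - |C| (for injections).
= 18 + 31 - 9 = 40

40


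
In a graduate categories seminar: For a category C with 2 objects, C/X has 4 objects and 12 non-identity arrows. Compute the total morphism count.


In the slice category C/X, objects are morphisms to X.
Identity morphisms: 4 (one per object of C/X).
Non-identity morphisms: 12.
Total = 4 + 12 = 16

16


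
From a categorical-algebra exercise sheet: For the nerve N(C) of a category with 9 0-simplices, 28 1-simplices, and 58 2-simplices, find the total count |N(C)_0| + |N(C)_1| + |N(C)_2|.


The 2-skeleton of the nerve N(C) consists of simplices in dimensions 0, 1, 2:
  |N(C)_0| = 9 (objects)
  |N(C)_1| = 28 (morphisms)
  |N(C)_2| = 58 (composable pairs)
Total = 9 + 28 + 58 = 95

95


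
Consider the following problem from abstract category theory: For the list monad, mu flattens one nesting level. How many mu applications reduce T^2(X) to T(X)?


Each application of mu: T^2 -> T removes one layer of nesting.
Starting at depth 2 (i.e., T^2(X)), we need to reach T(X).
Number of mu applications = 2 - 1 = 1

1


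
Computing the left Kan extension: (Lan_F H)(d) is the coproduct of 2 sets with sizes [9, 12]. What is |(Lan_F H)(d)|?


Pointwise, the left Kan extension (Lan_F H)(d) is the colimit, indexed
by the comma category (F downarrow d), of H composed with the
projection (F downarrow d) -> C. Here that colimit is given
as a coproduct (disjoint union) of sets, so its cardinality is the
sum of the sizes of the summands.
Coproduct of sets with sizes: 9 + 12
= 21

21


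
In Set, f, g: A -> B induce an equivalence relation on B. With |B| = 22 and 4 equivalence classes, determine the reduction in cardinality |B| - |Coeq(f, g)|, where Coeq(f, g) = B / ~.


The coequalizer Coeq(f, g) = B / ~ has one element per equivalence class.
|B| = 22, |Coeq(f, g)| = 4.
|B| - |Coeq(f, g)| = 22 - 4 = 18.

18


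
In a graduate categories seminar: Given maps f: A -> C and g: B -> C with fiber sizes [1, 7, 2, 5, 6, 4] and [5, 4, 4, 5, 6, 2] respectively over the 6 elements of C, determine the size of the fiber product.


The pullback A x_C B consists of pairs (a, b) with f(a) = g(b).
For each element c in C, the fiber product has |f^-1(c)| * |g^-1(c)| elements.
Summing over C: 1 * 5 + 7 * 4 + 2 * 4 + 5 * 5 + 6 * 6 + 4 * 2
= 5 + 28 + 8 + 25 + 36 + 8 = 110

110


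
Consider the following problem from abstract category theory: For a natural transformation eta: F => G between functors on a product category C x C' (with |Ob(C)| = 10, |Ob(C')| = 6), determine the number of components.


A natural transformation eta: F => G assigns one component morphism per
object of the domain category.
The domain is the product category C x C', so
|Ob(C x C')| = |Ob(C)| * |Ob(C')| = 10 * 6 = 60.
Therefore eta has 60 component morphisms.

60


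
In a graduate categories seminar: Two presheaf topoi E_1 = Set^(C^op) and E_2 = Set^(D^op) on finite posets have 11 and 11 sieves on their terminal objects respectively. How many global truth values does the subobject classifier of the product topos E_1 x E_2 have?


In a product of presheaf topoi E_1 x E_2, the subobject classifier
is Omega = Omega_1 x Omega_2 (componentwise), so
|Omega(top)| = |Omega_1(top_1)| * |Omega_2(top_2)|.
= 11 * 11 = 121.

121


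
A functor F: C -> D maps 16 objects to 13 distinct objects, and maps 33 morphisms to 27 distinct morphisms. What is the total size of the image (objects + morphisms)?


The image of F consists of distinct objects and distinct morphisms.
|Im(F)| on objects = 13
|Im(F)| on morphisms = 27
Total image cardinality = 13 + 27 = 40

40


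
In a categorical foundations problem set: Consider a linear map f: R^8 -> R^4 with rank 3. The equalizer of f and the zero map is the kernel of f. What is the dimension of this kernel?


The equalizer of f and the zero map is ker(f).
By the rank-nullity theorem: dim(ker(f)) = dim(domain) - rank(f).
dim(ker(f)) = 8 - 3 = 5

5


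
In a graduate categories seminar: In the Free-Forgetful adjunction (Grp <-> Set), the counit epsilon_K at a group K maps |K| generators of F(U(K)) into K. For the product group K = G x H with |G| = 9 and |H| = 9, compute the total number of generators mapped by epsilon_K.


The counit epsilon_K: F(U(K)) -> K of the Free-Forgetful adjunction
maps |K| generators of F(U(K)) into K. For K = G x H (the product group),
|G x H| = |G| * |H|.
Total generators mapped = 9 * 9 = 81.

81


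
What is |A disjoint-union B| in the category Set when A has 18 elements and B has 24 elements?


In Set, the coproduct A + B is the disjoint union.
|A + B| = |A| + |B| = 18 + 24 = 42

42


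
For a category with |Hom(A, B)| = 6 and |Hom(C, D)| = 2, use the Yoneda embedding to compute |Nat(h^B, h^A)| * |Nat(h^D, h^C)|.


By the Yoneda lemma, Nat(h^B, h^A) is isomorphic to Hom(A, B),
so |Nat(h^B, h^A)| = |Hom(A, B)| and |Nat(h^D, h^C)| = |Hom(C, D)|.
|Hom(A, B)| = 6, |Hom(C, D)| = 2.
|Nat(h^B, h^A) x Nat(h^D, h^C)| = 6 * 2 = 12

12


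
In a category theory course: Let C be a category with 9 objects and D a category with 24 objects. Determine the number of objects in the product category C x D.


The product category C x D has objects that are pairs (c, d).
Number of pairs = |Ob(C)| * |Ob(D)| = 9 * 24 = 216

216


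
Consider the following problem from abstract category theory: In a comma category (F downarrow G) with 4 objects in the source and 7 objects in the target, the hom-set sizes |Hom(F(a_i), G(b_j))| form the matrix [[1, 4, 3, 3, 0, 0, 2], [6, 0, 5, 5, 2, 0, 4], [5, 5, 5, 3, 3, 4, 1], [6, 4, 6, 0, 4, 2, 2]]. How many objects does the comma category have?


Objects of (F downarrow G) are triples (a, b, h: F(a)->G(b)).
The count equals the sum of all entries in the hom-matrix.
sum(row 0) = 13
sum(row 1) = 22
sum(row 2) = 26
sum(row 3) = 24
Grand total = 85

85


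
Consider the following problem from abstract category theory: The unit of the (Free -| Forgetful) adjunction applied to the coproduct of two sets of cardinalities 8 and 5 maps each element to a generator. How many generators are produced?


The unit eta_X: X -> U(F(X)) of the Free-Forgetful adjunction
maps each element of X to a generator of F(X). For X = S + T (disjoint
union in Set), |S + T| = |S| + |T|.
Total mappings = 8 + 5 = 13.

13


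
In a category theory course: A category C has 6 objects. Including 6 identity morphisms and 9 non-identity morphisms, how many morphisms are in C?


Each object has an identity morphism, giving 6 identities.
Adding the 9 non-identity morphisms:
Total = 6 + 9 = 15

15


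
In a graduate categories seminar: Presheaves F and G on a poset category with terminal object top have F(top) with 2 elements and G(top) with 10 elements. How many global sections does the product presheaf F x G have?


Global sections of a presheaf on a poset with terminal top satisfy
Gamma(H) ~ H(top). Presheaves admit pointwise products, so
(F x G)(top) = F(top) x G(top) (Cartesian product).
|Gamma(F x G)| = |F(top)| * |G(top)| = 2 * 10 = 20.

20


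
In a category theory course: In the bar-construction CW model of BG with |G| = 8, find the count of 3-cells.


In the bar-construction CW model of BG, the n-cells are indexed by
n-tuples [g_1|...|g_n] of non-identity elements of G (degenerate
simplices with some g_i = e do not contribute cells), so there are
(|G| - 1)^n n-cells.
For dim = 3 with |G| = 8:
cells = (8 - 1)^3 = 7^3 = 343

343


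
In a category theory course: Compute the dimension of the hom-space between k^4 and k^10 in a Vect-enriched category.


In Vect-enriched categories, Hom(k^n, k^m) is the space of m x n matrices.
dim(Hom(k^4, k^10)) = 10 * 4 = 40

40


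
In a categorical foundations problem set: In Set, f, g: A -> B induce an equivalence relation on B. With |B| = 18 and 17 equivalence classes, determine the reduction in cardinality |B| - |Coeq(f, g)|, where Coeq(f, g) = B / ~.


The coequalizer Coeq(f, g) = B / ~ has one element per equivalence class.
|B| = 18, |Coeq(f, g)| = 17.
|B| - |Coeq(f, g)| = 18 - 17 = 1.

1


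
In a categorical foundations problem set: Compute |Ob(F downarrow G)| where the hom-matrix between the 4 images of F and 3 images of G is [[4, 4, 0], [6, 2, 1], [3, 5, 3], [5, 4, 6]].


Objects of (F downarrow G) are triples (a, b, h: F(a)->G(b)).
The count equals the sum of all entries in the hom-matrix.
sum(row 0) = 8
sum(row 1) = 9
sum(row 2) = 11
sum(row 3) = 15
Grand total = 43

43


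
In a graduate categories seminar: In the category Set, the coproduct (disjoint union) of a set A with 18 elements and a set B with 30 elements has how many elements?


In Set, the coproduct A + B is the disjoint union.
|A + B| = |A| + |B| = 18 + 30 = 48

48


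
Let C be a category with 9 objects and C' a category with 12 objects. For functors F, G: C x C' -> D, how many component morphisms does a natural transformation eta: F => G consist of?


A natural transformation eta: F => G assigns one component morphism per
object of the domain category.
The domain is the product category C x C', so
|Ob(C x C')| = |Ob(C)| * |Ob(C')| = 9 * 12 = 108.
Therefore eta has 108 component morphisms.

108


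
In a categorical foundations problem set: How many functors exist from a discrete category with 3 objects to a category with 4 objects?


A functor from a discrete category C to D is determined by
where each object maps. Each of the 3 objects of C can map
to any of the 4 objects of D independently.
Number of functors = 4^3 = 64

64


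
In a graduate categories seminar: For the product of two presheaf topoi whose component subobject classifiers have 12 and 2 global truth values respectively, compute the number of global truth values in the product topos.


In a product of presheaf topoi E_1 x E_2, the subobject classifier
is Omega = Omega_1 x Omega_2 (componentwise), so
|Omega(top)| = |Omega_1(top_1)| * |Omega_2(top_2)|.
= 12 * 2 = 24.

24


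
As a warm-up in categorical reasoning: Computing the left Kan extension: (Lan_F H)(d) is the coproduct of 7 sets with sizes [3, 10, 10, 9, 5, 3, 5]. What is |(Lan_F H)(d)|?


Pointwise, the left Kan extension (Lan_F H)(d) is the colimit, indexed
by the comma category (F downarrow d), of H composed with the
projection (F downarrow d) -> C. Here that colimit is given
as a coproduct (disjoint union) of sets, so its cardinality is the
sum of the sizes of the summands.
Coproduct of sets with sizes: 3 + 10 + 10 + 9 + 5 + 3 + 5
= 45

45


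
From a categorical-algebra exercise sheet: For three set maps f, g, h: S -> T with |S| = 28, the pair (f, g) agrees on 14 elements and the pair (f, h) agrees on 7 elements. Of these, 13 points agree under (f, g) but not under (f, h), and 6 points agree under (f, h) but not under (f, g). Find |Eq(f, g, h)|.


Eq(f, g, h) is the triple-agreement set: points in S where all three
maps take the same value. Using inclusion-exclusion on the pairwise data:
Pair (f, g) agrees on 14 points; pair (f, h) on 7 points.
Points agreeing under (f, g) but not (f, h) = 13; under (f, h) but not (f, g) = 6.
Triple-agreement = agreement-in-(f, g) minus points that agree under (f, g) but not (f, h):
|Eq(f, g, h)| = 14 - 13 = 1
(cross-check via (f, h): 7 - 6 = 1.)

1


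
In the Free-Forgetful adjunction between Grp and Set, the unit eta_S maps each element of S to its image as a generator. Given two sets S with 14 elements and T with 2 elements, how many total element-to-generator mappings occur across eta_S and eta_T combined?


The unit eta_X: X -> U(F(X)) of the Free-Forgetful adjunction
maps each element of X to a generator of F(X). For X = S + T (disjoint
union in Set), |S + T| = |S| + |T|.
Total mappings = 14 + 2 = 16.

16


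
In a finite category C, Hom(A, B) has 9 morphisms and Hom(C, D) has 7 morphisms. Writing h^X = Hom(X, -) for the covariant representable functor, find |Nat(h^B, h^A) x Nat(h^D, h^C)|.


By the Yoneda lemma, Nat(h^B, h^A) is isomorphic to Hom(A, B),
so |Nat(h^B, h^A)| = |Hom(A, B)| and |Nat(h^D, h^C)| = |Hom(C, D)|.
|Hom(A, B)| = 9, |Hom(C, D)| = 7.
|Nat(h^B, h^A) x Nat(h^D, h^C)| = 9 * 7 = 63

63


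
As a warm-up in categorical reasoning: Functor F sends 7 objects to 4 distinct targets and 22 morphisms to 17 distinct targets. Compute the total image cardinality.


The image of F consists of distinct objects and distinct morphisms.
|Im(F)| on objects = 4
|Im(F)| on morphisms = 17
Total image cardinality = 4 + 17 = 21

21


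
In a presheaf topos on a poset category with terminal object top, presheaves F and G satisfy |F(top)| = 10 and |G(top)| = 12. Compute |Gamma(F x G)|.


Global sections of a presheaf on a poset with terminal top satisfy
Gamma(H) ~ H(top). Presheaves admit pointwise products, so
(F x G)(top) = F(top) x G(top) (Cartesian product).
|Gamma(F x G)| = |F(top)| * |G(top)| = 10 * 12 = 120.

120


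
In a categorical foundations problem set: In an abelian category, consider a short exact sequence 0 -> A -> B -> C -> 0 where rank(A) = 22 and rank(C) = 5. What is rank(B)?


For a short exact sequence 0 -> A -> B -> C -> 0,
rank is additive: rank(B) = rank(A) + rank(C).
rank(B) = 22 + 5 = 27

27


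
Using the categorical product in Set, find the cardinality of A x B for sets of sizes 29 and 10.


In Set, the product A x B is the Cartesian product.
By the universal property, |A x B| = |A| * |B|.
|A x B| = 29 * 10 = 290

290


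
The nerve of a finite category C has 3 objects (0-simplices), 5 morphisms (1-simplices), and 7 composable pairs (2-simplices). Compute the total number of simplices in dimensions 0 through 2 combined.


The 2-skeleton of the nerve N(C) consists of simplices in dimensions 0, 1, 2:
  |N(C)_0| = 3 (objects)
  |N(C)_1| = 5 (morphisms)
  |N(C)_2| = 7 (composable pairs)
Total = 3 + 5 + 7 = 15

15


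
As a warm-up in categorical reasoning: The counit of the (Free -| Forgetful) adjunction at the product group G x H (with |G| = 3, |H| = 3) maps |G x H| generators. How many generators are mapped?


The counit epsilon_K: F(U(K)) -> K of the Free-Forgetful adjunction
maps |K| generators of F(U(K)) into K. For K = G x H (the product group),
|G x H| = |G| * |H|.
Total generators mapped = 3 * 3 = 9.

9


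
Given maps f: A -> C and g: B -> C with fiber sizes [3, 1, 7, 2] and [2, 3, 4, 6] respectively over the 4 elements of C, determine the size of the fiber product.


The pullback A x_C B consists of pairs (a, b) with f(a) = g(b).
For each element c in C, the fiber product has |f^-1(c)| * |g^-1(c)| elements.
Summing over C: 3 * 2 + 1 * 3 + 7 * 4 + 2 * 6
= 6 + 3 + 28 + 12 = 49

49


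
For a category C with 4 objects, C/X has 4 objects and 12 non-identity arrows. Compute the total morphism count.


In the slice category C/X, objects are morphisms to X.
Identity morphisms: 4 (one per object of C/X).
Non-identity morphisms: 12.
Total = 4 + 12 = 16

16


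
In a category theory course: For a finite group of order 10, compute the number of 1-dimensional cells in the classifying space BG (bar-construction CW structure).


In the bar-construction CW model of BG, the n-cells are indexed by
n-tuples [g_1|...|g_n] of non-identity elements of G (degenerate
simplices with some g_i = e do not contribute cells), so there are
(|G| - 1)^n n-cells.
For dim = 1 with |G| = 10:
cells = (10 - 1)^1 = 9^1 = 9

9


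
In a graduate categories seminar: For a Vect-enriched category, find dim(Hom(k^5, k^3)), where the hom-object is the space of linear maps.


In Vect-enriched categories, Hom(k^n, k^m) is the space of m x n matrices.
dim(Hom(k^5, k^3)) = 3 * 5 = 15

15


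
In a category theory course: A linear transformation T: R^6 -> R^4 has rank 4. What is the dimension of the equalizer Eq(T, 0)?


The equalizer of f and the zero map is ker(f).
By the rank-nullity theorem: dim(ker(f)) = dim(domain) - rank(f).
dim(ker(f)) = 6 - 4 = 2

2


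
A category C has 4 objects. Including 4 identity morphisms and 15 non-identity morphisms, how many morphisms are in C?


Each object has an identity morphism, giving 4 identities.
Adding the 15 non-identity morphisms:
Total = 4 + 15 = 19

19


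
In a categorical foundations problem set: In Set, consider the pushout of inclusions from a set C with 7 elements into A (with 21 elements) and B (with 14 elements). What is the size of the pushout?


The pushout A +_C B identifies the images of C in A and B.
|A +_C B| = |A| + |B| - |C| (for injections).
= 21 + 14 - 7 = 28

28


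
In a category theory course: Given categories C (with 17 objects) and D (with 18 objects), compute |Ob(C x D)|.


The product category C x D has objects that are pairs (c, d).
Number of pairs = |Ob(C)| * |Ob(D)| = 17 * 18 = 306

306


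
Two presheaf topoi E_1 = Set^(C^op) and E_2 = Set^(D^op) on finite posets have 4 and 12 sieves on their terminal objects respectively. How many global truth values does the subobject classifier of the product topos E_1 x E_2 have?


In a product of presheaf topoi E_1 x E_2, the subobject classifier
is Omega = Omega_1 x Omega_2 (componentwise), so
|Omega(top)| = |Omega_1(top_1)| * |Omega_2(top_2)|.
= 4 * 12 = 48.

48


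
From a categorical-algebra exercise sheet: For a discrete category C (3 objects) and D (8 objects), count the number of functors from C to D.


A functor from a discrete category C to D is determined by
where each object maps. Each of the 3 objects of C can map
to any of the 8 objects of D independently.
Number of functors = 8^3 = 512

512


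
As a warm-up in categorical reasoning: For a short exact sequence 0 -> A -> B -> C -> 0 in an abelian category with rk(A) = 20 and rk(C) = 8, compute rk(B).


For a short exact sequence 0 -> A -> B -> C -> 0,
rank is additive: rank(B) = rank(A) + rank(C).
rank(B) = 20 + 8 = 28

28


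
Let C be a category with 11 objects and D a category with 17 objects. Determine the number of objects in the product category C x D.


The product category C x D has objects that are pairs (c, d).
Number of pairs = |Ob(C)| * |Ob(D)| = 11 * 17 = 187

187
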